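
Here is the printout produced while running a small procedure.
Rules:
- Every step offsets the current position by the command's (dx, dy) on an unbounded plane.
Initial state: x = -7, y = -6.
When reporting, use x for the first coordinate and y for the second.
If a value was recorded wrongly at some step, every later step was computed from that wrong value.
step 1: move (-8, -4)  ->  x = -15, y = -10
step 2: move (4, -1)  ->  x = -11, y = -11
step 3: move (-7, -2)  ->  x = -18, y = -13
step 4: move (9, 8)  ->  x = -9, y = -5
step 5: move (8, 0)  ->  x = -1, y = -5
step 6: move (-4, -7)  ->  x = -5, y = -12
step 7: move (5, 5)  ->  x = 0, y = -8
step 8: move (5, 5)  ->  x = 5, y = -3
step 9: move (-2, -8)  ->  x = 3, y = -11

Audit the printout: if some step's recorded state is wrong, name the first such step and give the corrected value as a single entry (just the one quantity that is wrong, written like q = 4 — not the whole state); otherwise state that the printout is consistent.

step 7, y = -7

1. x = -7 + (-8) = -15, y = -6 + (-4) = -10 (confirmed correct)
2. x = -15 + (4) = -11, y = -10 + (-1) = -11 (verified)
3. x = -11 + (-7) = -18, y = -11 + (-2) = -13 (no discrepancy)
4. x = -18 + (9) = -9, y = -13 + (8) = -5 (confirmed correct)
5. x = -9 + (8) = -1, y = -5 + (0) = -5 (verified)
6. x = -1 + (-4) = -5, y = -5 + (-7) = -12 (in agreement)
7. x = -5 + (5) = 0, y = -12 + (5) = -7 (a discrepancy with the printout)
That makes step 7 the first incorrect line — y = -7 is what it should show.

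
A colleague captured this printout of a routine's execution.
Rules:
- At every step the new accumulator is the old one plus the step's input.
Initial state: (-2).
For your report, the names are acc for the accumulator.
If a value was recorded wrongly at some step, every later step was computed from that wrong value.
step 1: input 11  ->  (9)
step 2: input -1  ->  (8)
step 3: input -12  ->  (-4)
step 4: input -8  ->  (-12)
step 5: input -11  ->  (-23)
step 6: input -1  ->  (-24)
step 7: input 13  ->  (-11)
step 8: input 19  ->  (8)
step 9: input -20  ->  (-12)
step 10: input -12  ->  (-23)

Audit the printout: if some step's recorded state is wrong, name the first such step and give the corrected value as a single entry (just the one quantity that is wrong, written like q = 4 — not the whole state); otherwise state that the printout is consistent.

1. acc = -2 + 11 = 9 (agrees with the printout)
2. acc = 9 + -1 = 8 (confirmed correct)
3. acc = 8 + -12 = -4 (no discrepancy)
4. acc = -4 + -8 = -12 (checks out)
5. acc = -12 + -11 = -23 (agrees with the printout)
6. acc = -23 + -1 = -24 (same as recorded)
7. acc = -24 + 13 = -11 (in agreement)
8. acc = -11 + 19 = 8 (exactly as logged)
9. acc = 8 + -20 = -12 (matches)
10. acc = -12 + -12 = -24 (first mismatch against the printout)
The audit stops at step 10: the recorded entry is wrong and should be acc = -24.

step 10, acc = -24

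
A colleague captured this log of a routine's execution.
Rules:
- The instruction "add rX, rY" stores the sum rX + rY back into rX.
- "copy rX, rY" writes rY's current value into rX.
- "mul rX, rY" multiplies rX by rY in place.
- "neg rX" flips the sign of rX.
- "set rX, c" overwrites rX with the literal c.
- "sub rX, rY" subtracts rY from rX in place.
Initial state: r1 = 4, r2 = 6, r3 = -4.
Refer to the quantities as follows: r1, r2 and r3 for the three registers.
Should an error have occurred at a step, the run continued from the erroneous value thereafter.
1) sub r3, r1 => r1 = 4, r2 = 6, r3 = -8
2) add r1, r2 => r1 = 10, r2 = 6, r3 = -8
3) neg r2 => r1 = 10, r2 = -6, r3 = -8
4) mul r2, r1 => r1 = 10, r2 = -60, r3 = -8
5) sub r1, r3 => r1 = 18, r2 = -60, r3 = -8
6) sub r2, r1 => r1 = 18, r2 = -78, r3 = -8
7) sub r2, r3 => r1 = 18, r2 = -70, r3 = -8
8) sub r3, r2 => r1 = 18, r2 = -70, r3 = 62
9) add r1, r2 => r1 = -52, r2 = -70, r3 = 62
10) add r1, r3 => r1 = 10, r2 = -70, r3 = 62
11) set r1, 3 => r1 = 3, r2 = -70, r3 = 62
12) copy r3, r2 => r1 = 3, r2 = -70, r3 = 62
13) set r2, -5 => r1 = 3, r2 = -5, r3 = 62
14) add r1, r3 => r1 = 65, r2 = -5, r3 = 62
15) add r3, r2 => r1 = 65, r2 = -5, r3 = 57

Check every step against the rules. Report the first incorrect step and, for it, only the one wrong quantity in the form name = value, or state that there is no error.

step 12, r3 = -70

1. r3 = -4 - 4 = -8 (in agreement)
2. r1 = 4 + 6 = 10 (agrees with the log)
3. r2 = -(6) = -6 (in agreement)
4. r2 = -6 * 10 = -60 (in agreement)
5. r1 = 10 - -8 = 18 (in agreement)
6. r2 = -60 - 18 = -78 (confirmed correct)
7. r2 = -78 - -8 = -70 (no discrepancy)
8. r3 = -8 - -70 = 62 (exactly as logged)
9. r1 = 18 + -70 = -52 (exactly as logged)
10. r1 = -52 + 62 = 10 (agrees with the log)
11. r1 = 3 (confirmed correct)
12. r3 = -70 (first mismatch against the log)
Conclusion: step 12 carries the first error; the entry should be r3 = -70.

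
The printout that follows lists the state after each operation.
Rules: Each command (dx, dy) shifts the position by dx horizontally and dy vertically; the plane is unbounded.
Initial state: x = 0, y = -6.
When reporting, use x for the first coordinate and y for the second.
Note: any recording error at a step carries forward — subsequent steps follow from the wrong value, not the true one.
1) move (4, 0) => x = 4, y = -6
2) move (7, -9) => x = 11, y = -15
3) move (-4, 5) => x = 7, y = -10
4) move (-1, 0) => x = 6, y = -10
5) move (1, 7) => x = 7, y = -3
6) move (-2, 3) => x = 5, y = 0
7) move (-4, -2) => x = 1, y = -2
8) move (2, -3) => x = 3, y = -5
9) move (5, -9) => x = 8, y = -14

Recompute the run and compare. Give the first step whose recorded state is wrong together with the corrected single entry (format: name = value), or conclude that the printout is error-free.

no error

1. x = 0 + (4) = 4, y = -6 + (0) = -6 (agrees with the printout)
2. x = 4 + (7) = 11, y = -6 + (-9) = -15 (exactly as logged)
3. x = 11 + (-4) = 7, y = -15 + (5) = -10 (same as recorded)
4. x = 7 + (-1) = 6, y = -10 + (0) = -10 (verified)
5. x = 6 + (1) = 7, y = -10 + (7) = -3 (exactly as logged)
6. x = 7 + (-2) = 5, y = -3 + (3) = 0 (agrees with the printout)
7. x = 5 + (-4) = 1, y = 0 + (-2) = -2 (consistent with the printout)
8. x = 1 + (2) = 3, y = -2 + (-3) = -5 (agrees with the printout)
9. x = 3 + (5) = 8, y = -5 + (-9) = -14 (verified)
Each recorded entry agrees with the recomputation.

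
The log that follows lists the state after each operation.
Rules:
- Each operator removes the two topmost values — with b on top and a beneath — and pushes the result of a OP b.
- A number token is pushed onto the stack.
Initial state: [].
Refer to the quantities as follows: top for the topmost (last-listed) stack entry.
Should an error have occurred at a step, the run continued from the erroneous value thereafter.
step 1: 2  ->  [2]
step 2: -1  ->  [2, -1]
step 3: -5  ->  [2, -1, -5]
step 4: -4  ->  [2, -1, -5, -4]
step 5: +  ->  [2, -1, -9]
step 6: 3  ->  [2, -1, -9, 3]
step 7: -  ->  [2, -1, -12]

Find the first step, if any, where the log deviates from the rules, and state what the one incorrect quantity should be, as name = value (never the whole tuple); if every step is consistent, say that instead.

Recomputing the run from the initial state:
step 1: [2]
step 2: [2, -1]
step 3: [2, -1, -5]
step 4: [2, -1, -5, -4]
step 5: [2, -1, -9]
step 6: [2, -1, -9, 3]
step 7: [2, -1, -12]
This matches the log at every step.

no error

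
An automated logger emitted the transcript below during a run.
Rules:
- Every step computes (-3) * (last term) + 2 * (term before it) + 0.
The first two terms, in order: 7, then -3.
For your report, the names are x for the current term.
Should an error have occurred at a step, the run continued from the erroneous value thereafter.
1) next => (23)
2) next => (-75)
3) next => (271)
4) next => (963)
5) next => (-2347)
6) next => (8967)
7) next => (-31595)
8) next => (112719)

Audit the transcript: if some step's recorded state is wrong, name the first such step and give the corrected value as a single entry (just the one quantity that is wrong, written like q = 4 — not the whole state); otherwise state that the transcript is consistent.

step 4, x = -963

1. x = -3*(-3) + (2)*(7) + (0) = 23 (consistent with the transcript)
2. x = -3*(23) + (2)*(-3) + (0) = -75 (no discrepancy)
3. x = -3*(-75) + (2)*(23) + (0) = 271 (confirmed correct)
4. x = -3*(271) + (2)*(-75) + (0) = -963 (first mismatch against the transcript)
The earliest wrong entry is at step 4: it should read x = -963.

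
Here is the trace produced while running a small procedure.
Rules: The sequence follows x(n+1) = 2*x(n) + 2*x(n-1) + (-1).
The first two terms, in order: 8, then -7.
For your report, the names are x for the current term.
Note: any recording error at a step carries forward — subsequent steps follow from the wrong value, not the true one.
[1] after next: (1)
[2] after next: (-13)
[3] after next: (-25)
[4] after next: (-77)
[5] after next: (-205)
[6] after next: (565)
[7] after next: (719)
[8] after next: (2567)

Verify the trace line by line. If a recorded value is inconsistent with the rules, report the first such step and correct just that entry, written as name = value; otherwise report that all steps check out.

step 6, x = -565

1. x = 2*(-7) + (2)*(8) + (-1) = 1 (checks out)
2. x = 2*(1) + (2)*(-7) + (-1) = -13 (checks out)
3. x = 2*(-13) + (2)*(1) + (-1) = -25 (same as recorded)
4. x = 2*(-25) + (2)*(-13) + (-1) = -77 (matches)
5. x = 2*(-77) + (2)*(-25) + (-1) = -205 (consistent with the trace)
6. x = 2*(-205) + (2)*(-77) + (-1) = -565 (a discrepancy with the trace)
The audit stops at step 6: the recorded entry is wrong and should be x = -565.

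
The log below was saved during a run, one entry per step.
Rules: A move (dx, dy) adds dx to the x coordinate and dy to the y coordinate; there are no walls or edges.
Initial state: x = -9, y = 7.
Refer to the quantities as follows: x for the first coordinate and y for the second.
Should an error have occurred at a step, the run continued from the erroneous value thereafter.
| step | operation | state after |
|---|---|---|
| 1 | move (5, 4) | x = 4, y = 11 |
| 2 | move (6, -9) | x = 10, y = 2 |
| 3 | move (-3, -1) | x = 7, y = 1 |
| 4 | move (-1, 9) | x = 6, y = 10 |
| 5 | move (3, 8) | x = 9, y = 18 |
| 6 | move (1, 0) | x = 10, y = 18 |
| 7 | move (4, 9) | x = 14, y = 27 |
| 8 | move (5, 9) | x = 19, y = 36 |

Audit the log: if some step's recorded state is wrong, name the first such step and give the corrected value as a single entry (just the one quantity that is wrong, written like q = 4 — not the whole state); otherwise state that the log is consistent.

Recomputing the run from the initial state:
step 1: x = -4, y = 11
step 2: x = 2, y = 2
step 3: x = -1, y = 1
step 4: x = -2, y = 10
step 5: x = 1, y = 18
step 6: x = 2, y = 18
step 7: x = 6, y = 27
step 8: x = 11, y = 36
The first disagreement with the log is at step 1, where the value should be x = -4.

step 1, x = -4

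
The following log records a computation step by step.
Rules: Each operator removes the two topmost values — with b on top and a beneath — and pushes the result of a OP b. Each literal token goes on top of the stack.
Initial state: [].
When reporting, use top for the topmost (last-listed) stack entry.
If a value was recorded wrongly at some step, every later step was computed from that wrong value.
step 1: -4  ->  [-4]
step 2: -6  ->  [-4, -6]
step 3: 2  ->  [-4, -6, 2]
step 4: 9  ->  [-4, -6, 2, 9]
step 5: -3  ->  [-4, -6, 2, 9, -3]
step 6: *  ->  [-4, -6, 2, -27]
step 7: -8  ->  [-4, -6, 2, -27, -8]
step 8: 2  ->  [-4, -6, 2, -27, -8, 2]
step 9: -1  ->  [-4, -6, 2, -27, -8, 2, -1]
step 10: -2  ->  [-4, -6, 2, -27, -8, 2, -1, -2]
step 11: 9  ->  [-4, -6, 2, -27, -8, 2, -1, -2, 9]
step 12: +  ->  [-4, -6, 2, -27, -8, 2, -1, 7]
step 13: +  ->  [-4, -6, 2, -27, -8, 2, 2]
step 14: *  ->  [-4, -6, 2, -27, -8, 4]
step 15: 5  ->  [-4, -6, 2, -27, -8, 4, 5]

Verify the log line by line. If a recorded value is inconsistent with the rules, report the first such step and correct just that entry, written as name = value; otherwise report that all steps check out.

step 13, top = 6

step 1: push -4: top = -4 -> agrees with the log
step 2: push -6: top = -6 -> verified
step 3: push 2: top = 2 -> checks out
step 4: push 9: top = 9 -> confirmed correct
step 5: push -3: top = -3 -> matches
step 6: 9 * -3 = -27 -> confirmed correct
step 7: push -8: top = -8 -> matches
step 8: push 2: top = 2 -> checks out
step 9: push -1: top = -1 -> matches
step 10: push -2: top = -2 -> matches
step 11: push 9: top = 9 -> no discrepancy
step 12: -2 + 9 = 7 -> verified
step 13: -1 + 7 = 6 -> a discrepancy with the log
Step 13 is the first one off; corrected, top = 6.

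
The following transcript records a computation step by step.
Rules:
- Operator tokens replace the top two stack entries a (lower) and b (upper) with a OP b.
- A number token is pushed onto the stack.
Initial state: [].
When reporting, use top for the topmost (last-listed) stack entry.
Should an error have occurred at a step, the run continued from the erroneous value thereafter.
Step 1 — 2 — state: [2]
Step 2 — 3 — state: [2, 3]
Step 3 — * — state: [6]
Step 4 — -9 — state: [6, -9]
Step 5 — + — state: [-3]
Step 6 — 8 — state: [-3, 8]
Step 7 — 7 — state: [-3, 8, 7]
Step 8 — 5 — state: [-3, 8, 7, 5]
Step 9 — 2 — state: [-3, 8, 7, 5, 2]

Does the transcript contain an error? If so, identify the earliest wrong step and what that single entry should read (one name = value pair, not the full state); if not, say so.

Recomputing the run from the initial state:
step 1: [2]
step 2: [2, 3]
step 3: [6]
step 4: [6, -9]
step 5: [-3]
step 6: [-3, 8]
step 7: [-3, 8, 7]
step 8: [-3, 8, 7, 5]
step 9: [-3, 8, 7, 5, 2]
This matches the transcript at every step.

no error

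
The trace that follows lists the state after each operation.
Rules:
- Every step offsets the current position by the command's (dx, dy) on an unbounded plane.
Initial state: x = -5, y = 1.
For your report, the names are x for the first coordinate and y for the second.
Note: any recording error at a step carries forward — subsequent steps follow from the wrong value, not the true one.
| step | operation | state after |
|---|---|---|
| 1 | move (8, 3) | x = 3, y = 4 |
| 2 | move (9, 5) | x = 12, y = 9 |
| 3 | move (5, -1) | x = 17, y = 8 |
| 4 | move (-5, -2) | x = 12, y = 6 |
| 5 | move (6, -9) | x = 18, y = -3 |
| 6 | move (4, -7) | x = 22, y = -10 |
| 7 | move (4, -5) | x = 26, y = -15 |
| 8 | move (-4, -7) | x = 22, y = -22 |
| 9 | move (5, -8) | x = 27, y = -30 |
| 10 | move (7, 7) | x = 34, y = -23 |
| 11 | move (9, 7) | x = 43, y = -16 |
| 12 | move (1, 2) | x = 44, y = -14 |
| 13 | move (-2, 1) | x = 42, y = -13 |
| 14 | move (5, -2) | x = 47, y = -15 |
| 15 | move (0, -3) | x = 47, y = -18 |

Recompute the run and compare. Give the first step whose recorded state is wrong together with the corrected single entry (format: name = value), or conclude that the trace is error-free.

Step 1: x = -5 + (8) = 3, y = 1 + (3) = 4 — exactly as logged.
Step 2: x = 3 + (9) = 12, y = 4 + (5) = 9 — exactly as logged.
Step 3: x = 12 + (5) = 17, y = 9 + (-1) = 8 — consistent with the trace.
Step 4: x = 17 + (-5) = 12, y = 8 + (-2) = 6 — agrees with the trace.
Step 5: x = 12 + (6) = 18, y = 6 + (-9) = -3 — in agreement.
Step 6: x = 18 + (4) = 22, y = -3 + (-7) = -10 — matches.
Step 7: x = 22 + (4) = 26, y = -10 + (-5) = -15 — same as recorded.
Step 8: x = 26 + (-4) = 22, y = -15 + (-7) = -22 — matches.
Step 9: x = 22 + (5) = 27, y = -22 + (-8) = -30 — in agreement.
Step 10: x = 27 + (7) = 34, y = -30 + (7) = -23 — agrees with the trace.
Step 11: x = 34 + (9) = 43, y = -23 + (7) = -16 — no discrepancy.
Step 12: x = 43 + (1) = 44, y = -16 + (2) = -14 — no discrepancy.
Step 13: x = 44 + (-2) = 42, y = -14 + (1) = -13 — agrees with the trace.
Step 14: x = 42 + (5) = 47, y = -13 + (-2) = -15 — consistent with the trace.
Step 15: x = 47 + (0) = 47, y = -15 + (-3) = -18 — in agreement.
Nothing is out of place; the run is error-free.

no error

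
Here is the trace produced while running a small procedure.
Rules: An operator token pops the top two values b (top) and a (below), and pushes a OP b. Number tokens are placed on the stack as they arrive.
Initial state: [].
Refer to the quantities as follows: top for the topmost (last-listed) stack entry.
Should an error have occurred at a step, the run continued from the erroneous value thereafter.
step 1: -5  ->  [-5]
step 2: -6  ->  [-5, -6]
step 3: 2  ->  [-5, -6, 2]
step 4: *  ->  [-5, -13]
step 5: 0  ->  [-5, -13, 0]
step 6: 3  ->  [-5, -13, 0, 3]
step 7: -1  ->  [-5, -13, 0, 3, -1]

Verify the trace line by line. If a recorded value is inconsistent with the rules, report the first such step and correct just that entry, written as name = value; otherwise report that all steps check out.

step 4, top = -12

Recomputing the run from the initial state:
step 1: [-5]
step 2: [-5, -6]
step 3: [-5, -6, 2]
step 4: [-5, -12]
step 5: [-5, -12, 0]
step 6: [-5, -12, 0, 3]
step 7: [-5, -12, 0, 3, -1]
The first disagreement with the trace is at step 4, where the value should be top = -12.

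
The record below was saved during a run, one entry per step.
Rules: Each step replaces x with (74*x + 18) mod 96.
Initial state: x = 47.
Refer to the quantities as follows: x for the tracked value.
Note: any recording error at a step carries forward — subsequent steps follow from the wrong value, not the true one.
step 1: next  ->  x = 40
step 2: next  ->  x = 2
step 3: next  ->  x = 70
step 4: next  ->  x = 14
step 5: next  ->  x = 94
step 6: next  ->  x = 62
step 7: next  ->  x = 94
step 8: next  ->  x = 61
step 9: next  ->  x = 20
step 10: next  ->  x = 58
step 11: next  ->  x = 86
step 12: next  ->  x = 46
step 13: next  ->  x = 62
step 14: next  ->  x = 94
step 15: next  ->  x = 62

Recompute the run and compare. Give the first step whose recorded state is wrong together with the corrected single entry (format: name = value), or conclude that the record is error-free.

step 8, x = 62

step 1: x = (74*47 + 18) mod 96 = 40 -> no discrepancy
step 2: x = (74*40 + 18) mod 96 = 2 -> agrees with the record
step 3: x = (74*2 + 18) mod 96 = 70 -> checks out
step 4: x = (74*70 + 18) mod 96 = 14 -> agrees with the record
step 5: x = (74*14 + 18) mod 96 = 94 -> checks out
step 6: x = (74*94 + 18) mod 96 = 62 -> verified
step 7: x = (74*62 + 18) mod 96 = 94 -> checks out
step 8: x = (74*94 + 18) mod 96 = 62 -> the entry is off here
First incorrect step: 8; the correct value is x = 62.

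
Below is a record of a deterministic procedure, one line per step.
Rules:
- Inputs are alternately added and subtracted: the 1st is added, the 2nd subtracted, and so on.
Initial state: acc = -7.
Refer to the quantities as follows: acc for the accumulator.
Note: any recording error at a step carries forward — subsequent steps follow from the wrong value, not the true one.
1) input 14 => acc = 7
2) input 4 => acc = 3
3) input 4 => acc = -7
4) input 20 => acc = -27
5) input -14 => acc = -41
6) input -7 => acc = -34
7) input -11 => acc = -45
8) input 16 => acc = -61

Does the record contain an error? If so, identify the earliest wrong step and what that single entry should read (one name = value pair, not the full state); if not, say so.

Recomputing the run from the initial state:
step 1: acc = 7
step 2: acc = 3
step 3: acc = 7
step 4: acc = -13
step 5: acc = -27
step 6: acc = -20
step 7: acc = -31
step 8: acc = -47
The first disagreement with the record is at step 3, where the value should be acc = 7.

step 3, acc = 7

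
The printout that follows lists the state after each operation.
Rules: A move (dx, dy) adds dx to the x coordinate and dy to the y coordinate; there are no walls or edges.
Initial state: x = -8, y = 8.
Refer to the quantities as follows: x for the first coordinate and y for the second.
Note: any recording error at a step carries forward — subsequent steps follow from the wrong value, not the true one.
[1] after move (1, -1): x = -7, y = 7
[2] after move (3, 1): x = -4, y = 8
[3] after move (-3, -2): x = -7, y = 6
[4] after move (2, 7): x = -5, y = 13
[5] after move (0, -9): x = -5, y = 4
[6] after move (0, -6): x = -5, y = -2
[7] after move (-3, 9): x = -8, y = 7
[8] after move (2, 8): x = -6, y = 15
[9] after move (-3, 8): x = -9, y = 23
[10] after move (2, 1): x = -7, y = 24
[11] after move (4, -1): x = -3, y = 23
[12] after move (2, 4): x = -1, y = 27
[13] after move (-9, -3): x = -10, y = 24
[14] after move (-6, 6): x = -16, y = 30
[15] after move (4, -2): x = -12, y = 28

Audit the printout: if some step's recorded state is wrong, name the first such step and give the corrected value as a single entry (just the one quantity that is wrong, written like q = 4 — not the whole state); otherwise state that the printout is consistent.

no error

step 1: x = -8 + (1) = -7, y = 8 + (-1) = 7 -> exactly as logged
step 2: x = -7 + (3) = -4, y = 7 + (1) = 8 -> confirmed correct
step 3: x = -4 + (-3) = -7, y = 8 + (-2) = 6 -> matches
step 4: x = -7 + (2) = -5, y = 6 + (7) = 13 -> exactly as logged
step 5: x = -5 + (0) = -5, y = 13 + (-9) = 4 -> verified
step 6: x = -5 + (0) = -5, y = 4 + (-6) = -2 -> consistent with the printout
step 7: x = -5 + (-3) = -8, y = -2 + (9) = 7 -> matches
step 8: x = -8 + (2) = -6, y = 7 + (8) = 15 -> checks out
step 9: x = -6 + (-3) = -9, y = 15 + (8) = 23 -> in agreement
step 10: x = -9 + (2) = -7, y = 23 + (1) = 24 -> verified
step 11: x = -7 + (4) = -3, y = 24 + (-1) = 23 -> matches
step 12: x = -3 + (2) = -1, y = 23 + (4) = 27 -> agrees with the printout
step 13: x = -1 + (-9) = -10, y = 27 + (-3) = 24 -> checks out
step 14: x = -10 + (-6) = -16, y = 24 + (6) = 30 -> matches
step 15: x = -16 + (4) = -12, y = 30 + (-2) = 28 -> no discrepancy
The whole run recomputes cleanly — no discrepancies.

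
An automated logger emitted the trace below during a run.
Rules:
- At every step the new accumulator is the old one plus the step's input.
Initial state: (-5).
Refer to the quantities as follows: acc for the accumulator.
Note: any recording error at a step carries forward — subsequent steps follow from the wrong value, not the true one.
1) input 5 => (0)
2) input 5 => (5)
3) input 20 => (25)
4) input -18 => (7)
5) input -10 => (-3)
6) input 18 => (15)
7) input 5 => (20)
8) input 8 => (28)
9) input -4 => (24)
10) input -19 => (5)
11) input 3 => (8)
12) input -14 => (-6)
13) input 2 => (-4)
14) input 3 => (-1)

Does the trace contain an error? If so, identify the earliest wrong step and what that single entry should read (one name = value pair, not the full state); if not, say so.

step 1: acc = -5 + 5 = 0 -> agrees with the trace
step 2: acc = 0 + 5 = 5 -> no discrepancy
step 3: acc = 5 + 20 = 25 -> consistent with the trace
step 4: acc = 25 + -18 = 7 -> exactly as logged
step 5: acc = 7 + -10 = -3 -> matches
step 6: acc = -3 + 18 = 15 -> checks out
step 7: acc = 15 + 5 = 20 -> verified
step 8: acc = 20 + 8 = 28 -> in agreement
step 9: acc = 28 + -4 = 24 -> verified
step 10: acc = 24 + -19 = 5 -> consistent with the trace
step 11: acc = 5 + 3 = 8 -> exactly as logged
step 12: acc = 8 + -14 = -6 -> verified
step 13: acc = -6 + 2 = -4 -> agrees with the trace
step 14: acc = -4 + 3 = -1 -> exactly as logged
No step deviates from the rules.

no error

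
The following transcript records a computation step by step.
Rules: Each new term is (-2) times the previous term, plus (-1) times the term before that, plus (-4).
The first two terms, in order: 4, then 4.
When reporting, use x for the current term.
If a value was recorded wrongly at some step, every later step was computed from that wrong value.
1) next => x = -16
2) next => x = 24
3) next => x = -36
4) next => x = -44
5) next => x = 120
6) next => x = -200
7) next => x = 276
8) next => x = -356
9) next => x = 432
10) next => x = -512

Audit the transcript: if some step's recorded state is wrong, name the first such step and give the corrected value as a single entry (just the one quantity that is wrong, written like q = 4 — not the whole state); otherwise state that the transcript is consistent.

step 4, x = 44

step 1: x = -2*(4) + (-1)*(4) + (-4) = -16 -> in agreement
step 2: x = -2*(-16) + (-1)*(4) + (-4) = 24 -> verified
step 3: x = -2*(24) + (-1)*(-16) + (-4) = -36 -> no discrepancy
step 4: x = -2*(-36) + (-1)*(24) + (-4) = 44 -> first mismatch against the transcript
Step 4 is the first one off; corrected, x = 44.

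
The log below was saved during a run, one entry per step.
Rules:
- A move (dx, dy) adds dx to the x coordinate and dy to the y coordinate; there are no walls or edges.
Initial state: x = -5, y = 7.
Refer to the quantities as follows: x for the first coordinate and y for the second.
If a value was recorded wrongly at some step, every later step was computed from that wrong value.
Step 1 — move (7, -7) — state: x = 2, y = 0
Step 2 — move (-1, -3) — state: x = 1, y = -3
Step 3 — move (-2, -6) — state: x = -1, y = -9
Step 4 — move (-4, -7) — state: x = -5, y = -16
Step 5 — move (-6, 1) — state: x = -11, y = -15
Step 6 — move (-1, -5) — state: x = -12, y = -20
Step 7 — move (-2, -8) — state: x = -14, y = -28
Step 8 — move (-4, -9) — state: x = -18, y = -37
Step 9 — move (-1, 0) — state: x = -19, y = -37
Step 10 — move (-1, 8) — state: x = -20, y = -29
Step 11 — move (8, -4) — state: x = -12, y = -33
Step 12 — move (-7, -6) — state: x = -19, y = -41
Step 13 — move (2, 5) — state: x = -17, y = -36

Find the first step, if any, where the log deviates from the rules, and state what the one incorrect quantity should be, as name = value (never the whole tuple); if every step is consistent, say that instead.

Recomputing the run from the initial state:
step 1: x = 2, y = 0
step 2: x = 1, y = -3
step 3: x = -1, y = -9
step 4: x = -5, y = -16
step 5: x = -11, y = -15
step 6: x = -12, y = -20
step 7: x = -14, y = -28
step 8: x = -18, y = -37
step 9: x = -19, y = -37
step 10: x = -20, y = -29
step 11: x = -12, y = -33
step 12: x = -19, y = -39
step 13: x = -17, y = -34
The first disagreement with the log is at step 12, where the value should be y = -39.

step 12, y = -39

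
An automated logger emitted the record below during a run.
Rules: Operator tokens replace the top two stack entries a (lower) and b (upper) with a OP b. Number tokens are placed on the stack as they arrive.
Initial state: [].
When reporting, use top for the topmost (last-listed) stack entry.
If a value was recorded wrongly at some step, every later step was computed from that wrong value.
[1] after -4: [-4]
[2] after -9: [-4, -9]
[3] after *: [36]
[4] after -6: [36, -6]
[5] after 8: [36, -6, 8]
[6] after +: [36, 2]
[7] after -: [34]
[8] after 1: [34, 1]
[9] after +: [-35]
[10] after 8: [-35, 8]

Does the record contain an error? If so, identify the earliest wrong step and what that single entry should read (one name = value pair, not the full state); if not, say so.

step 9, top = 35

Recomputing the run from the initial state:
step 1: [-4]
step 2: [-4, -9]
step 3: [36]
step 4: [36, -6]
step 5: [36, -6, 8]
step 6: [36, 2]
step 7: [34]
step 8: [34, 1]
step 9: [35]
step 10: [35, 8]
The first disagreement with the record is at step 9, where the value should be top = 35.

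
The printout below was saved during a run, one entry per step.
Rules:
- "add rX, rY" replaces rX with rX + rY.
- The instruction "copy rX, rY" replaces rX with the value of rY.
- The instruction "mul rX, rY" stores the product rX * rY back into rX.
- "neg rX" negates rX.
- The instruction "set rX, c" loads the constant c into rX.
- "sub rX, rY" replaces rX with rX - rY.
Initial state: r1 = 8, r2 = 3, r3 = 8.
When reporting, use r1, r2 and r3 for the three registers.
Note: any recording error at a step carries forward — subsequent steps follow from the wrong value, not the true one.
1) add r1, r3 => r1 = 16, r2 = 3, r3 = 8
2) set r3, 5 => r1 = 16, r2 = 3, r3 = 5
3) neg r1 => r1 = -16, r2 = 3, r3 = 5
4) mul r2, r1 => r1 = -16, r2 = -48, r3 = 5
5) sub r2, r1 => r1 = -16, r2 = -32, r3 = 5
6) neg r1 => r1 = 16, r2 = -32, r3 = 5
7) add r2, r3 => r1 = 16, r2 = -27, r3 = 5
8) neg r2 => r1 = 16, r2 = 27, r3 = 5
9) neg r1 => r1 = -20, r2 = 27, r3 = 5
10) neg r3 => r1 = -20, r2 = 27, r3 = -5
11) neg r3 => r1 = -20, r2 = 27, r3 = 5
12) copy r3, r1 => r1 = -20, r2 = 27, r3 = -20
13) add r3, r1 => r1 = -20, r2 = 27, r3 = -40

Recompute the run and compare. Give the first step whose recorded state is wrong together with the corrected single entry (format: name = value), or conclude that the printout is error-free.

Step 1: r1 = 8 + 8 = 16 — exactly as logged.
Step 2: r3 = 5 — matches.
Step 3: r1 = -(16) = -16 — verified.
Step 4: r2 = 3 * -16 = -48 — confirmed correct.
Step 5: r2 = -48 - -16 = -32 — confirmed correct.
Step 6: r1 = -(-16) = 16 — no discrepancy.
Step 7: r2 = -32 + 5 = -27 — checks out.
Step 8: r2 = -(-27) = 27 — same as recorded.
Step 9: r1 = -(16) = -16 — a discrepancy with the printout.
So the first discrepancy is step 9, where the right value is r1 = -16.

step 9, r1 = -16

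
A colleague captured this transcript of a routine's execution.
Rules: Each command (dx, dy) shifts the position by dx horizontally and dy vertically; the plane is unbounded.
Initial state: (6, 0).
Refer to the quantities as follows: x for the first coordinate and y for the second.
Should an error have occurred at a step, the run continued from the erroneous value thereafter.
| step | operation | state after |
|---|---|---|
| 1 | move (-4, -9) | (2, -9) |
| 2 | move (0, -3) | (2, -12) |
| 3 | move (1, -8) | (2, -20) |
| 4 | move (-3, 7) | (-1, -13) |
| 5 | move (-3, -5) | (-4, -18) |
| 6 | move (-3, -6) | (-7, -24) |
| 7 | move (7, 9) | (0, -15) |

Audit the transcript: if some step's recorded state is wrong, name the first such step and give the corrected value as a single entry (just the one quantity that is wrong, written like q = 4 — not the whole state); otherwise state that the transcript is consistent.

step 3, x = 3

step 1: x = 6 + (-4) = 2, y = 0 + (-9) = -9 -> in agreement
step 2: x = 2 + (0) = 2, y = -9 + (-3) = -12 -> consistent with the transcript
step 3: x = 2 + (1) = 3, y = -12 + (-8) = -20 -> the entry is off here
Conclusion: step 3 carries the first error; the entry should be x = 3.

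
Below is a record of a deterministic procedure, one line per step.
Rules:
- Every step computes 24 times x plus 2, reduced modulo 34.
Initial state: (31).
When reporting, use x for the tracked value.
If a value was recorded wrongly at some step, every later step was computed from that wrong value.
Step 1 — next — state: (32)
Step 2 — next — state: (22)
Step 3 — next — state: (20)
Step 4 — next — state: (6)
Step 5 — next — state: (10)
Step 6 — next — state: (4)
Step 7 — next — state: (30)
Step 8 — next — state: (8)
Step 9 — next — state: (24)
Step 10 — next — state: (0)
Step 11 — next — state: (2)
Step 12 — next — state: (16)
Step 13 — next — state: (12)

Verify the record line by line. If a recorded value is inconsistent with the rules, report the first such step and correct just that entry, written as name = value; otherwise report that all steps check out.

no error

Step 1: x = (24*31 + 2) mod 34 = 32 — confirmed correct.
Step 2: x = (24*32 + 2) mod 34 = 22 — checks out.
Step 3: x = (24*22 + 2) mod 34 = 20 — exactly as logged.
Step 4: x = (24*20 + 2) mod 34 = 6 — confirmed correct.
Step 5: x = (24*6 + 2) mod 34 = 10 — verified.
Step 6: x = (24*10 + 2) mod 34 = 4 — confirmed correct.
Step 7: x = (24*4 + 2) mod 34 = 30 — no discrepancy.
Step 8: x = (24*30 + 2) mod 34 = 8 — consistent with the record.
Step 9: x = (24*8 + 2) mod 34 = 24 — agrees with the record.
Step 10: x = (24*24 + 2) mod 34 = 0 — agrees with the record.
Step 11: x = (24*0 + 2) mod 34 = 2 — agrees with the record.
Step 12: x = (24*2 + 2) mod 34 = 16 — in agreement.
Step 13: x = (24*16 + 2) mod 34 = 12 — in agreement.
No step deviates from the rules.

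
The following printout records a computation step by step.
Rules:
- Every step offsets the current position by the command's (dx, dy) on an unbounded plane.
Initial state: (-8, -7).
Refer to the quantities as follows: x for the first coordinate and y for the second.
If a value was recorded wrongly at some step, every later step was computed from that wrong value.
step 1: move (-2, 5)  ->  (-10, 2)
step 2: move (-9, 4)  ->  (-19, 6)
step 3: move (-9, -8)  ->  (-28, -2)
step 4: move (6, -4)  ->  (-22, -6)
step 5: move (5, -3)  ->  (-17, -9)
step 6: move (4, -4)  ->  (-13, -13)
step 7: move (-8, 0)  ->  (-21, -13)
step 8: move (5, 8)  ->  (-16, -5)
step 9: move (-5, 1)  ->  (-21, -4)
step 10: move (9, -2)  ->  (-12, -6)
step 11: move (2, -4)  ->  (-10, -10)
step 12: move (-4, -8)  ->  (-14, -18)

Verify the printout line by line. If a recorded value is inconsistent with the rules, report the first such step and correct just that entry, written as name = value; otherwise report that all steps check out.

step 1: x = -8 + (-2) = -10, y = -7 + (5) = -2 -> first mismatch against the printout
Step 1 is the first one off; corrected, y = -2.

step 1, y = -2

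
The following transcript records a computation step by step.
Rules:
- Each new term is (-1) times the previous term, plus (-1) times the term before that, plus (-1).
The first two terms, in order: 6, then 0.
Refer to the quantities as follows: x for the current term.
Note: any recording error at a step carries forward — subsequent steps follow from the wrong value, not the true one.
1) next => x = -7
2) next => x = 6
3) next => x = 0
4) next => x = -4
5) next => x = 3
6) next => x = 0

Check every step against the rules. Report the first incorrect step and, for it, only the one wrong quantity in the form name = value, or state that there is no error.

step 4, x = -7

Recomputing the run from the initial state:
step 1: x = -7
step 2: x = 6
step 3: x = 0
step 4: x = -7
step 5: x = 6
step 6: x = 0
The first disagreement with the transcript is at step 4, where the value should be x = -7.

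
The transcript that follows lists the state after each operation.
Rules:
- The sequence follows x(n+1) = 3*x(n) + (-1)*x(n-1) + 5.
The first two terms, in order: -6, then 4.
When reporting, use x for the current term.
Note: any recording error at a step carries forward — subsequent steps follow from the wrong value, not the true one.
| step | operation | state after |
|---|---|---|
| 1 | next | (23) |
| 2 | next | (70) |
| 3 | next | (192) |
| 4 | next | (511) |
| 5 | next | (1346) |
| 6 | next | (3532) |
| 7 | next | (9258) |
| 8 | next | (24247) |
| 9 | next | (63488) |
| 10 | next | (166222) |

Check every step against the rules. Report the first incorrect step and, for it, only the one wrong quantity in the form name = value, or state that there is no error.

step 7, x = 9255

step 1: x = 3*(4) + (-1)*(-6) + (5) = 23 -> confirmed correct
step 2: x = 3*(23) + (-1)*(4) + (5) = 70 -> agrees with the transcript
step 3: x = 3*(70) + (-1)*(23) + (5) = 192 -> exactly as logged
step 4: x = 3*(192) + (-1)*(70) + (5) = 511 -> matches
step 5: x = 3*(511) + (-1)*(192) + (5) = 1346 -> agrees with the transcript
step 6: x = 3*(1346) + (-1)*(511) + (5) = 3532 -> same as recorded
step 7: x = 3*(3532) + (-1)*(1346) + (5) = 9255 -> the recorded entry deviates here
That makes step 7 the first incorrect line — x = 9255 is what it should show.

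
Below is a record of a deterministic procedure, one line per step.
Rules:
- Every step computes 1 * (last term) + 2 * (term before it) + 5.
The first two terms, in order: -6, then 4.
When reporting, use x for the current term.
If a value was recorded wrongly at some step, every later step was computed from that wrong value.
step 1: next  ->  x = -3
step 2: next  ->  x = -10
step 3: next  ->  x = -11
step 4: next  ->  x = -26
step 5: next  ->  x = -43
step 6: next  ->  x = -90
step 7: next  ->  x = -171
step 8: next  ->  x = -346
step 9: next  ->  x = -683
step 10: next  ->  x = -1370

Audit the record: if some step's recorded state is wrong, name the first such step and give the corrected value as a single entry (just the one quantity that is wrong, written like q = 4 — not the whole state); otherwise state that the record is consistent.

step 2, x = 10

step 1: x = 1*(4) + (2)*(-6) + (5) = -3 -> agrees with the record
step 2: x = 1*(-3) + (2)*(4) + (5) = 10 -> the recorded entry deviates here
Step 2 is the first one off; corrected, x = 10.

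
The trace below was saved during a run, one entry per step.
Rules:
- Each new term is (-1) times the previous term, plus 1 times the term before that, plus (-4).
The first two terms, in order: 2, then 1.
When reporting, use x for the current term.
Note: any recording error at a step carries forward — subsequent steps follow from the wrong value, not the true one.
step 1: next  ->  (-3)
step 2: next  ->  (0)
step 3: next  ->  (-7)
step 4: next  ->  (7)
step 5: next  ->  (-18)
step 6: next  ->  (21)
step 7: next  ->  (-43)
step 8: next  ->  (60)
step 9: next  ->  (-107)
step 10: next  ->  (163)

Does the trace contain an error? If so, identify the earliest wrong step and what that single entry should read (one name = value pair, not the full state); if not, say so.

step 4, x = 3

Recomputing the run from the initial state:
step 1: x = -3
step 2: x = 0
step 3: x = -7
step 4: x = 3
step 5: x = -14
step 6: x = 13
step 7: x = -31
step 8: x = 40
step 9: x = -75
step 10: x = 111
The first disagreement with the trace is at step 4, where the value should be x = 3.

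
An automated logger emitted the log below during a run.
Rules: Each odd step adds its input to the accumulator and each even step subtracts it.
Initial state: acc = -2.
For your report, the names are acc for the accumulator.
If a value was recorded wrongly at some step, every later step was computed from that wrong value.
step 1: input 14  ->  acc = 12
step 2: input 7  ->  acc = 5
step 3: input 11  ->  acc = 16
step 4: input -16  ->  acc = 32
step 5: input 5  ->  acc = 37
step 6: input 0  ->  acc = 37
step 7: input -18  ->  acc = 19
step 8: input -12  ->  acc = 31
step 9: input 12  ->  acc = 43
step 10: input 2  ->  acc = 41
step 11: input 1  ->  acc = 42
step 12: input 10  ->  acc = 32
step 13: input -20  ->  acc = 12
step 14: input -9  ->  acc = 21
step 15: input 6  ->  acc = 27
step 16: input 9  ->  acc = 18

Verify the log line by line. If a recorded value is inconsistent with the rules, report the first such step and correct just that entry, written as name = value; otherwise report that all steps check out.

Recomputing the run from the initial state:
step 1: acc = 12
step 2: acc = 5
step 3: acc = 16
step 4: acc = 32
step 5: acc = 37
step 6: acc = 37
step 7: acc = 19
step 8: acc = 31
step 9: acc = 43
step 10: acc = 41
step 11: acc = 42
step 12: acc = 32
step 13: acc = 12
step 14: acc = 21
step 15: acc = 27
step 16: acc = 18
This matches the log at every step.

no error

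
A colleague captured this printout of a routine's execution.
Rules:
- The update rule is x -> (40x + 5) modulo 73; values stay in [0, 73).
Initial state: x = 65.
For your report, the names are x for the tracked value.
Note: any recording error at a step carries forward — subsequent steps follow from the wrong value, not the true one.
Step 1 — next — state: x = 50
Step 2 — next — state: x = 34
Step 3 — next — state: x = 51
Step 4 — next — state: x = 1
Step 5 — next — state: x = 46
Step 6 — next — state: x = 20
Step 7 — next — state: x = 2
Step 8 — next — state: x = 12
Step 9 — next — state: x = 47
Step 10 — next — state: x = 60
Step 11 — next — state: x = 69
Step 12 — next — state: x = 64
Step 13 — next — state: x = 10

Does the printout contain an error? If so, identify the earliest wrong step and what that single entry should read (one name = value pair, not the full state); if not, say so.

step 5, x = 45

Recomputing the run from the initial state:
step 1: x = 50
step 2: x = 34
step 3: x = 51
step 4: x = 1
step 5: x = 45
step 6: x = 53
step 7: x = 8
step 8: x = 33
step 9: x = 11
step 10: x = 7
step 11: x = 66
step 12: x = 17
step 13: x = 28
The first disagreement with the printout is at step 5, where the value should be x = 45.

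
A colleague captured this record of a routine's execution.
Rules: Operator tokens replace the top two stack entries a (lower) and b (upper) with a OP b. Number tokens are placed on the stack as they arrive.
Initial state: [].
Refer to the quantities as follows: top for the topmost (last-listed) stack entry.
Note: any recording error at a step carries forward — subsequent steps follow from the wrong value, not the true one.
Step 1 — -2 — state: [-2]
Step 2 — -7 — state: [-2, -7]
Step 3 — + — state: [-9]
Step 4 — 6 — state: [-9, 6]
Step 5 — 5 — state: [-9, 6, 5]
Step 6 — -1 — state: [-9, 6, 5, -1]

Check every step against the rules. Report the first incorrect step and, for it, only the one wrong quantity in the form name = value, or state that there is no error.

no error

Recomputing the run from the initial state:
step 1: [-2]
step 2: [-2, -7]
step 3: [-9]
step 4: [-9, 6]
step 5: [-9, 6, 5]
step 6: [-9, 6, 5, -1]
This matches the record at every step.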